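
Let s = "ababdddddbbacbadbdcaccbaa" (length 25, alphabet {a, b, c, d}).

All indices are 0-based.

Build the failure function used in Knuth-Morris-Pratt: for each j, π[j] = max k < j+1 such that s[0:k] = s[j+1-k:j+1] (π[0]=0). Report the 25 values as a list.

π[0] = 0
j=1 s[j]='b': π[1]=0 (border '')
j=2 s[j]='a': π[2]=1 (border 'a')
j=3 s[j]='b': π[3]=2 (border 'ab')
j=4 s[j]='d': k: 2→0; π[4]=0 (border '')
j=5 s[j]='d': π[5]=0 (border '')
j=6 s[j]='d': π[6]=0 (border '')
j=7 s[j]='d': π[7]=0 (border '')
j=8 s[j]='d': π[8]=0 (border '')
j=9 s[j]='b': π[9]=0 (border '')
j=10 s[j]='b': π[10]=0 (border '')
j=11 s[j]='a': π[11]=1 (border 'a')
j=12 s[j]='c': k: 1→0; π[12]=0 (border '')
j=13 s[j]='b': π[13]=0 (border '')
j=14 s[j]='a': π[14]=1 (border 'a')
j=15 s[j]='d': k: 1→0; π[15]=0 (border '')
j=16 s[j]='b': π[16]=0 (border '')
j=17 s[j]='d': π[17]=0 (border '')
j=18 s[j]='c': π[18]=0 (border '')
j=19 s[j]='a': π[19]=1 (border 'a')
j=20 s[j]='c': k: 1→0; π[20]=0 (border '')
j=21 s[j]='c': π[21]=0 (border '')
j=22 s[j]='b': π[22]=0 (border '')
j=23 s[j]='a': π[23]=1 (border 'a')
j=24 s[j]='a': k: 1→0; π[24]=1 (border 'a')

[0, 0, 1, 2, 0, 0, 0, 0, 0, 0, 0, 1, 0, 0, 1, 0, 0, 0, 0, 1, 0, 0, 0, 1, 1]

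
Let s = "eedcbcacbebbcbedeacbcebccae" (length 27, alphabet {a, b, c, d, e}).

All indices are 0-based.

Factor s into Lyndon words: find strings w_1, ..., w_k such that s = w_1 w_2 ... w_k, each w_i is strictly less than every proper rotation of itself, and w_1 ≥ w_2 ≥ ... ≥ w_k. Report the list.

["e", "e", "d", "c", "bc", "acbebbcbede", "acbcebccae"]

emit factor 1: 'e' (i=0, period=1)
emit factor 2: 'e' (i=1, period=1)
emit factor 3: 'd' (i=2, period=1)
emit factor 4: 'c' (i=3, period=1)
emit factor 5: 'bc' (i=4, period=2)
emit factor 6: 'acbebbcbede' (i=6, period=11)
emit factor 7: 'acbcebccae' (i=17, period=10)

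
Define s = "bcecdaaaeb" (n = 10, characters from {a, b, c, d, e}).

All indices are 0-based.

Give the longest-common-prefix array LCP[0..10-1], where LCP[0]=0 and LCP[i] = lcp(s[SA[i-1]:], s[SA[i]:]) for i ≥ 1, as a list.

sorted suffixes:
  #0 SA[0]=5  'aaaeb'
  #1 SA[1]=6  'aaeb'
  #2 SA[2]=7  'aeb'
  #3 SA[3]=9  'b'
  #4 SA[4]=0  'bcecdaaaeb'
  #5 SA[5]=3  'cdaaaeb'
  #6 SA[6]=1  'cecdaaaeb'
  #7 SA[7]=4  'daaaeb'
  #8 SA[8]=8  'eb'
  #9 SA[9]=2  'ecdaaaeb'

SA = [5, 6, 7, 9, 0, 3, 1, 4, 8, 2]
i: (SA[i-1],SA[i]) lcp shared
  1: (5,6) 2 'aa'
  2: (6,7) 1 'a'
  3: (7,9) 0 ''
  4: (9,0) 1 'b'
  5: (0,3) 0 ''
  6: (3,1) 1 'c'
  7: (1,4) 0 ''
  8: (4,8) 0 ''
  9: (8,2) 1 'e'

[0, 2, 1, 0, 1, 0, 1, 0, 0, 1]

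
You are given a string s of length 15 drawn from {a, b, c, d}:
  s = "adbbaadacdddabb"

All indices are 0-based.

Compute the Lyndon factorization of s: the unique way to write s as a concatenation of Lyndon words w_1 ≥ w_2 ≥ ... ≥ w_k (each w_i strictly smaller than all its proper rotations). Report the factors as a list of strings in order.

["adbb", "aadacdddabb"]

emit factor 1: 'adbb' (i=0, period=4)
emit factor 2: 'aadacdddabb' (i=4, period=11)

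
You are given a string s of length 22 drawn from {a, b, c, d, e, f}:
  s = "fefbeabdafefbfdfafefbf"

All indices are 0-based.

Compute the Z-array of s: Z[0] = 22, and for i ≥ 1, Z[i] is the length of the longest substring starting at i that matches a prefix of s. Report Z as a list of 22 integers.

[22, 0, 1, 0, 0, 0, 0, 0, 0, 4, 0, 1, 0, 1, 0, 1, 0, 4, 0, 1, 0, 1]

Z[0]=22
i=1: outside box; Z[1]=0
i=2: outside box; Z[2]=1 extend→box=[2,3)
i=3: outside box; Z[3]=0
i=4: outside box; Z[4]=0
i=5: outside box; Z[5]=0
i=6: outside box; Z[6]=0
i=7: outside box; Z[7]=0
i=8: outside box; Z[8]=0
i=9: outside box; Z[9]=4 extend→box=[9,13)
i=10: min(r-i=3, Z[1]=0)=0; Z[10]=0
i=11: min(r-i=2, Z[2]=1)=1; Z[11]=1
i=12: min(r-i=1, Z[3]=0)=0; Z[12]=0
i=13: outside box; Z[13]=1 extend→box=[13,14)
i=14: outside box; Z[14]=0
i=15: outside box; Z[15]=1 extend→box=[15,16)
i=16: outside box; Z[16]=0
i=17: outside box; Z[17]=4 extend→box=[17,21)
i=18: min(r-i=3, Z[1]=0)=0; Z[18]=0
i=19: min(r-i=2, Z[2]=1)=1; Z[19]=1
i=20: min(r-i=1, Z[3]=0)=0; Z[20]=0
i=21: outside box; Z[21]=1 extend→box=[21,22)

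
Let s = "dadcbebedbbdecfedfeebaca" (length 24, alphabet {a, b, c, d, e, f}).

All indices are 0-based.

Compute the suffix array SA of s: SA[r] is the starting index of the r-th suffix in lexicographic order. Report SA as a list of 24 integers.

sorted suffixes:
  #0 SA[0]=23  'a'
  #1 SA[1]=21  'aca'
  #2 SA[2]=1  'adcbebedbbdecfedfeebaca'
  #3 SA[3]=20  'baca'
  #4 SA[4]=9  'bbdecfedfeebaca'
  #5 SA[5]=10  'bdecfedfeebaca'
  #6 SA[6]=4  'bebedbbdecfedfeebaca'
  #7 SA[7]=6  'bedbbdecfedfeebaca'
  #8 SA[8]=22  'ca'
  #9 SA[9]=3  'cbebedbbdecfedfeebaca'
  #10 SA[10]=13  'cfedfeebaca'
  #11 SA[11]=0  'dadcbebedbbdecfedfeebaca'
  #12 SA[12]=8  'dbbdecfedfeebaca'
  #13 SA[13]=2  'dcbebedbbdecfedfeebaca'
  #14 SA[14]=11  'decfedfeebaca'
  #15 SA[15]=16  'dfeebaca'
  #16 SA[16]=19  'ebaca'
  #17 SA[17]=5  'ebedbbdecfedfeebaca'
  #18 SA[18]=12  'ecfedfeebaca'
  #19 SA[19]=7  'edbbdecfedfeebaca'
  #20 SA[20]=15  'edfeebaca'
  #21 SA[21]=18  'eebaca'
  #22 SA[22]=14  'fedfeebaca'
  #23 SA[23]=17  'feebaca'

[23, 21, 1, 20, 9, 10, 4, 6, 22, 3, 13, 0, 8, 2, 11, 16, 19, 5, 12, 7, 15, 18, 14, 17]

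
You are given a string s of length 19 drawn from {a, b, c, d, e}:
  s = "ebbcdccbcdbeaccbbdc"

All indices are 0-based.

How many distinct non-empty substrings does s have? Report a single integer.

rank | idx | suffix
   0 |  12 | accbbdc
   1 |   1 | bbcdccbcdbeaccbbdc
   2 |  15 | bbdc
   3 |   7 | bcdbeaccbbdc
   4 |   2 | bcdccbcdbeaccbbdc
   5 |  16 | bdc
   6 |  10 | beaccbbdc
   7 |  18 | c
   8 |  14 | cbbdc
   9 |   6 | cbcdbeaccbbdc
  10 |  13 | ccbbdc
  11 |   5 | ccbcdbeaccbbdc
  12 |   8 | cdbeaccbbdc
  13 |   3 | cdccbcdbeaccbbdc
  14 |   9 | dbeaccbbdc
  15 |  17 | dc
  16 |   4 | dccbcdbeaccbbdc
  17 |  11 | eaccbbdc
  18 |   0 | ebbcdccbcdbeaccbbdc

SA = [12, 1, 15, 7, 2, 16, 10, 18, 14, 6, 13, 5, 8, 3, 9, 17, 4, 11, 0]
[i] adj suffixes → lcp
  [1] 12/1 → 0 ('')
  [2] 1/15 → 2 ('bb')
  [3] 15/7 → 1 ('b')
  [4] 7/2 → 3 ('bcd')
  [5] 2/16 → 1 ('b')
  [6] 16/10 → 1 ('b')
  [7] 10/18 → 0 ('')
  [8] 18/14 → 1 ('c')
  [9] 14/6 → 2 ('cb')
  [10] 6/13 → 1 ('c')
  [11] 13/5 → 3 ('ccb')
  [12] 5/8 → 1 ('c')
  [13] 8/3 → 2 ('cd')
  [14] 3/9 → 0 ('')
  [15] 9/17 → 1 ('d')
  [16] 17/4 → 2 ('dc')
  [17] 4/11 → 0 ('')
  [18] 11/0 → 1 ('e')

n(n+1)/2 = 19·20/2 = 190
Σ LCP = 0 + 0 + 2 + 1 + 3 + 1 + 1 + 0 + 1 + 2 + 1 + 3 + 1 + 2 + 0 + 1 + 2 + 0 + 1 = 22
distinct = 190 − 22 = 168

168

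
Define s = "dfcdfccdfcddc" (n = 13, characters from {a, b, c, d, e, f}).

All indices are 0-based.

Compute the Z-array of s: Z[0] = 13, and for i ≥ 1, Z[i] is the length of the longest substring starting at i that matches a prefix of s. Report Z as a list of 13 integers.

Z[0]=13
i=1: outside box; Z[1]=0
i=2: outside box; Z[2]=0
i=3: outside box; Z[3]=3 extend→box=[3,6)
i=4: min(r-i=2, Z[1]=0)=0; Z[4]=0
i=5: min(r-i=1, Z[2]=0)=0; Z[5]=0
i=6: outside box; Z[6]=0
i=7: outside box; Z[7]=4 extend→box=[7,11)
i=8: min(r-i=3, Z[1]=0)=0; Z[8]=0
i=9: min(r-i=2, Z[2]=0)=0; Z[9]=0
i=10: min(r-i=1, Z[3]=3)=1; Z[10]=1
i=11: outside box; Z[11]=1 extend→box=[11,12)
i=12: outside box; Z[12]=0

[13, 0, 0, 3, 0, 0, 0, 4, 0, 0, 1, 1, 0]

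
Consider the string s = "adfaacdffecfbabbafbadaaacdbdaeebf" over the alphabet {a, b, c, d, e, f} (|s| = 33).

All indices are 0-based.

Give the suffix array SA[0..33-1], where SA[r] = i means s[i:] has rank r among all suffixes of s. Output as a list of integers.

sorted suffixes:
  #0 SA[0]=21  'aaacdbdaeebf'
  #1 SA[1]=22  'aacdbdaeebf'
  #2 SA[2]=3  'aacdffecfbabbafbadaaacdbdaeebf'
  #3 SA[3]=13  'abbafbadaaacdbdaeebf'
  #4 SA[4]=23  'acdbdaeebf'
  #5 SA[5]=4  'acdffecfbabbafbadaaacdbdaeebf'
  #6 SA[6]=19  'adaaacdbdaeebf'
  #7 SA[7]=0  'adfaacdffecfbabbafbadaaacdbdaeebf'
  #8 SA[8]=28  'aeebf'
  #9 SA[9]=16  'afbadaaacdbdaeebf'
  #10 SA[10]=12  'babbafbadaaacdbdaeebf'
  #11 SA[11]=18  'badaaacdbdaeebf'
  #12 SA[12]=15  'bafbadaaacdbdaeebf'
  #13 SA[13]=14  'bbafbadaaacdbdaeebf'
  #14 SA[14]=26  'bdaeebf'
  #15 SA[15]=31  'bf'
  #16 SA[16]=24  'cdbdaeebf'
  #17 SA[17]=5  'cdffecfbabbafbadaaacdbdaeebf'
  #18 SA[18]=10  'cfbabbafbadaaacdbdaeebf'
  #19 SA[19]=20  'daaacdbdaeebf'
  #20 SA[20]=27  'daeebf'
  #21 SA[21]=25  'dbdaeebf'
  #22 SA[22]=1  'dfaacdffecfbabbafbadaaacdbdaeebf'
  #23 SA[23]=6  'dffecfbabbafbadaaacdbdaeebf'
  #24 SA[24]=30  'ebf'
  #25 SA[25]=9  'ecfbabbafbadaaacdbdaeebf'
  #26 SA[26]=29  'eebf'
  #27 SA[27]=32  'f'
  #28 SA[28]=2  'faacdffecfbabbafbadaaacdbdaeebf'
  #29 SA[29]=11  'fbabbafbadaaacdbdaeebf'
  #30 SA[30]=17  'fbadaaacdbdaeebf'
  #31 SA[31]=8  'fecfbabbafbadaaacdbdaeebf'
  #32 SA[32]=7  'ffecfbabbafbadaaacdbdaeebf'

[21, 22, 3, 13, 23, 4, 19, 0, 28, 16, 12, 18, 15, 14, 26, 31, 24, 5, 10, 20, 27, 25, 1, 6, 30, 9, 29, 32, 2, 11, 17, 8, 7]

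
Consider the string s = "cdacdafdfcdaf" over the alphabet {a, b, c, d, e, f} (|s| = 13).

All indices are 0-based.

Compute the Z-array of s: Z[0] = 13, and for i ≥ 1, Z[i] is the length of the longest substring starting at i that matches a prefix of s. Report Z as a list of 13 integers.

Z[0]=13
i=1: fresh scan; Z[1]=0
i=2: fresh scan; Z[2]=0
i=3: fresh scan; Z[3]=3 grow→box=[3,6)
i=4: min(r-i=2, Z[1]=0)=0; Z[4]=0
i=5: min(r-i=1, Z[2]=0)=0; Z[5]=0
i=6: fresh scan; Z[6]=0
i=7: fresh scan; Z[7]=0
i=8: fresh scan; Z[8]=0
i=9: fresh scan; Z[9]=3 grow→box=[9,12)
i=10: min(r-i=2, Z[1]=0)=0; Z[10]=0
i=11: min(r-i=1, Z[2]=0)=0; Z[11]=0
i=12: fresh scan; Z[12]=0

[13, 0, 0, 3, 0, 0, 0, 0, 0, 3, 0, 0, 0]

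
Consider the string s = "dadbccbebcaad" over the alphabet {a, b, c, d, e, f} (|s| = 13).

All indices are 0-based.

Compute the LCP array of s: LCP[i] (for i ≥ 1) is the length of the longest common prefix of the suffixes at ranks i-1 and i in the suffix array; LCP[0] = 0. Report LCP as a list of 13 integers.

[0, 1, 2, 0, 2, 1, 0, 1, 1, 0, 1, 1, 0]

rank→(start, suffix):
  0 → (10, 'aad')
  1 → (11, 'ad')
  2 → (1, 'adbccbebcaad')
  3 → (8, 'bcaad')
  4 → (3, 'bccbebcaad')
  5 → (6, 'bebcaad')
  6 → (9, 'caad')
  7 → (5, 'cbebcaad')
  8 → (4, 'ccbebcaad')
  9 → (12, 'd')
  10 → (0, 'dadbccbebcaad')
  11 → (2, 'dbccbebcaad')
  12 → (7, 'ebcaad')

SA = [10, 11, 1, 8, 3, 6, 9, 5, 4, 12, 0, 2, 7]
rank  pair      lcp
   1  s[10:],s[11:]  1  'a'
   2  s[11:],s[1:]  2  'ad'
   3  s[1:],s[8:]  0  ''
   4  s[8:],s[3:]  2  'bc'
   5  s[3:],s[6:]  1  'b'
   6  s[6:],s[9:]  0  ''
   7  s[9:],s[5:]  1  'c'
   8  s[5:],s[4:]  1  'c'
   9  s[4:],s[12:]  0  ''
  10  s[12:],s[0:]  1  'd'
  11  s[0:],s[2:]  1  'd'
  12  s[2:],s[7:]  0  ''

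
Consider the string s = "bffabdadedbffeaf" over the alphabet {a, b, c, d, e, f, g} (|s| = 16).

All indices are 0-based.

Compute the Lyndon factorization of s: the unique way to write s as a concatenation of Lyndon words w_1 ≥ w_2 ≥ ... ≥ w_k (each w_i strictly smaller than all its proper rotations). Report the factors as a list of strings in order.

["bff", "abdadedbffeaf"]

emit factor 1: 'bff' (i=0, period=3)
emit factor 2: 'abdadedbffeaf' (i=3, period=13)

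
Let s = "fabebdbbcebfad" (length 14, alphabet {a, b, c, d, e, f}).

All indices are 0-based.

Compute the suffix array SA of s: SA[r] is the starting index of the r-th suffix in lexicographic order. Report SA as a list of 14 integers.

[1, 12, 6, 7, 4, 2, 10, 8, 13, 5, 3, 9, 0, 11]

rank→(start, suffix):
  0 → (1, 'abebdbbcebfad')
  1 → (12, 'ad')
  2 → (6, 'bbcebfad')
  3 → (7, 'bcebfad')
  4 → (4, 'bdbbcebfad')
  5 → (2, 'bebdbbcebfad')
  6 → (10, 'bfad')
  7 → (8, 'cebfad')
  8 → (13, 'd')
  9 → (5, 'dbbcebfad')
  10 → (3, 'ebdbbcebfad')
  11 → (9, 'ebfad')
  12 → (0, 'fabebdbbcebfad')
  13 → (11, 'fad')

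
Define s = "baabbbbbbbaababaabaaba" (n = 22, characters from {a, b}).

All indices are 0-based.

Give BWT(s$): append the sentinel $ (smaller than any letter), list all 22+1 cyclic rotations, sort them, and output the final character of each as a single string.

rank  rotation                 last
    0  $baabbbbbbbaababaabaaba  a
    1  a$baabbbbbbbaababaabaab  b
    2  aaba$baabbbbbbbaababaab  b
    3  aabaaba$baabbbbbbbaabab  b
    4  aababaabaaba$baabbbbbbb  b
    5  aabbbbbbbaababaabaaba$b  b
    6  aba$baabbbbbbbaababaaba  a
    7  abaaba$baabbbbbbbaababa  a
    8  abaabaaba$baabbbbbbbaab  b
    9  ababaabaaba$baabbbbbbba  a
   10  abbbbbbbaababaabaaba$ba  a
   11  ba$baabbbbbbbaababaabaa  a
   12  baaba$baabbbbbbbaababaa  a
   13  baabaaba$baabbbbbbbaaba  a
   14  baababaabaaba$baabbbbbb  b
   15  baabbbbbbbaababaabaaba$  $
   16  babaabaaba$baabbbbbbbaa  a
   17  bbaababaabaaba$baabbbbb  b
   18  bbbaababaabaaba$baabbbb  b
   19  bbbbaababaabaaba$baabbb  b
   20  bbbbbaababaabaaba$baabb  b
   21  bbbbbbaababaabaaba$baab  b
   22  bbbbbbbaababaabaaba$baa  a

abbbbbaabaaaaab$abbbbba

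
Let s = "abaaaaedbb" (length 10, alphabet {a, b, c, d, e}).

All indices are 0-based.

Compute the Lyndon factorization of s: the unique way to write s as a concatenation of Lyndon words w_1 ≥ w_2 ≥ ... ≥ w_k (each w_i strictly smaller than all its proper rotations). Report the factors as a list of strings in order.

emit factor 1: 'ab' (i=0, period=2)
emit factor 2: 'aaaaedbb' (i=2, period=8)

["ab", "aaaaedbb"]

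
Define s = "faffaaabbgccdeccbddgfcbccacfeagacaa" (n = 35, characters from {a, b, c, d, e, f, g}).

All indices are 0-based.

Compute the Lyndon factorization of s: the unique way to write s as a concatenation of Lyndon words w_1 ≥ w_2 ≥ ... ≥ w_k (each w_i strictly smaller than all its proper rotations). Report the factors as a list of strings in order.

emit factor 1: 'f' (i=0, period=1)
emit factor 2: 'aff' (i=1, period=3)
emit factor 3: 'aaabbgccdeccbddgfcbccacfeagac' (i=4, period=29)
emit factor 4: 'a' (i=33, period=1)
emit factor 5: 'a' (i=34, period=1)

["f", "aff", "aaabbgccdeccbddgfcbccacfeagac", "a", "a"]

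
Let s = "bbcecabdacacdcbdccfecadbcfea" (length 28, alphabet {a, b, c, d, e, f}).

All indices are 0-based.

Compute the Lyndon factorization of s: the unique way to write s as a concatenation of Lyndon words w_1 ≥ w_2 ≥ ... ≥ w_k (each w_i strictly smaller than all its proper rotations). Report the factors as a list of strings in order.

["bbcec", "abdacacdcbdccfecadbcfe", "a"]

emit factor 1: 'bbcec' (i=0, period=5)
emit factor 2: 'abdacacdcbdccfecadbcfe' (i=5, period=22)
emit factor 3: 'a' (i=27, period=1)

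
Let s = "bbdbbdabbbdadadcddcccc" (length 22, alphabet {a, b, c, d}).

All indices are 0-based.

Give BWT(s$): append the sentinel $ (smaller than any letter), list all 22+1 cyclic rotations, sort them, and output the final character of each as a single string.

rank  rotation                 last
    0  $bbdbbdabbbdadadcddcccc  c
    1  abbbdadadcddcccc$bbdbbd  d
    2  adadcddcccc$bbdbbdabbbd  d
    3  adcddcccc$bbdbbdabbbdad  d
    4  bbbdadadcddcccc$bbdbbda  a
    5  bbdabbbdadadcddcccc$bbd  d
    6  bbdadadcddcccc$bbdbbdab  b
    7  bbdbbdabbbdadadcddcccc$  $
    8  bdabbbdadadcddcccc$bbdb  b
    9  bdadadcddcccc$bbdbbdabb  b
   10  bdbbdabbbdadadcddcccc$b  b
   11  c$bbdbbdabbbdadadcddccc  c
   12  cc$bbdbbdabbbdadadcddcc  c
   13  ccc$bbdbbdabbbdadadcddc  c
   14  cccc$bbdbbdabbbdadadcdd  d
   15  cddcccc$bbdbbdabbbdadad  d
   16  dabbbdadadcddcccc$bbdbb  b
   17  dadadcddcccc$bbdbbdabbb  b
   18  dadcddcccc$bbdbbdabbbda  a
   19  dbbdabbbdadadcddcccc$bb  b
   20  dcccc$bbdbbdabbbdadadcd  d
   21  dcddcccc$bbdbbdabbbdada  a
   22  ddcccc$bbdbbdabbbdadadc  c

cdddadb$bbbcccddbbabdac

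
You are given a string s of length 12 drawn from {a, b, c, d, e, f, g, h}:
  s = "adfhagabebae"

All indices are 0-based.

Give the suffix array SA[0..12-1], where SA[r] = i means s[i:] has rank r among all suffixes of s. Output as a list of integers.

rank→(start, suffix):
  0 → (6, 'abebae')
  1 → (0, 'adfhagabebae')
  2 → (10, 'ae')
  3 → (4, 'agabebae')
  4 → (9, 'bae')
  5 → (7, 'bebae')
  6 → (1, 'dfhagabebae')
  7 → (11, 'e')
  8 → (8, 'ebae')
  9 → (2, 'fhagabebae')
  10 → (5, 'gabebae')
  11 → (3, 'hagabebae')

[6, 0, 10, 4, 9, 7, 1, 11, 8, 2, 5, 3]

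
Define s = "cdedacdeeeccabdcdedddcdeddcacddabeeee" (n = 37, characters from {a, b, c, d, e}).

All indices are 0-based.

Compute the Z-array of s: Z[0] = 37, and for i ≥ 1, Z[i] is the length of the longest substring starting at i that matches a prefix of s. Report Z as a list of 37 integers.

[37, 0, 0, 0, 0, 3, 0, 0, 0, 0, 1, 1, 0, 0, 0, 4, 0, 0, 0, 0, 0, 4, 0, 0, 0, 0, 1, 0, 2, 0, 0, 0, 0, 0, 0, 0, 0]

Z[0]=37
i=1: outside box; Z[1]=0
i=2: outside box; Z[2]=0
i=3: outside box; Z[3]=0
i=4: outside box; Z[4]=0
i=5: outside box; Z[5]=3 grow→box=[5,8)
i=6: min(r-i=2, Z[1]=0)=0; Z[6]=0
i=7: min(r-i=1, Z[2]=0)=0; Z[7]=0
i=8: outside box; Z[8]=0
i=9: outside box; Z[9]=0
i=10: outside box; Z[10]=1 grow→box=[10,11)
i=11: outside box; Z[11]=1 grow→box=[11,12)
i=12: outside box; Z[12]=0
i=13: outside box; Z[13]=0
i=14: outside box; Z[14]=0
i=15: outside box; Z[15]=4 grow→box=[15,19)
i=16: min(r-i=3, Z[1]=0)=0; Z[16]=0
i=17: min(r-i=2, Z[2]=0)=0; Z[17]=0
i=18: min(r-i=1, Z[3]=0)=0; Z[18]=0
i=19: outside box; Z[19]=0
i=20: outside box; Z[20]=0
i=21: outside box; Z[21]=4 grow→box=[21,25)
i=22: min(r-i=3, Z[1]=0)=0; Z[22]=0
i=23: min(r-i=2, Z[2]=0)=0; Z[23]=0
i=24: min(r-i=1, Z[3]=0)=0; Z[24]=0
i=25: outside box; Z[25]=0
i=26: outside box; Z[26]=1 grow→box=[26,27)
i=27: outside box; Z[27]=0
i=28: outside box; Z[28]=2 grow→box=[28,30)
i=29: min(r-i=1, Z[1]=0)=0; Z[29]=0
i=30: outside box; Z[30]=0
i=31: outside box; Z[31]=0
i=32: outside box; Z[32]=0
i=33: outside box; Z[33]=0
i=34: outside box; Z[34]=0
i=35: outside box; Z[35]=0
i=36: outside box; Z[36]=0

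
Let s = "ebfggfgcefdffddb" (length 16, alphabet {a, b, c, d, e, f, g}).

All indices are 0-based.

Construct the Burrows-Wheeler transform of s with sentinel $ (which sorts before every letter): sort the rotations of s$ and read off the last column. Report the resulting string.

bdegdff$cfedgbfgf

rank  rotation           last
    0  $ebfggfgcefdffddb  b
    1  b$ebfggfgcefdffdd  d
    2  bfggfgcefdffddb$e  e
    3  cefdffddb$ebfggfg  g
    4  db$ebfggfgcefdffd  d
    5  ddb$ebfggfgcefdff  f
    6  dffddb$ebfggfgcef  f
    7  ebfggfgcefdffddb$  $
    8  efdffddb$ebfggfgc  c
    9  fddb$ebfggfgcefdf  f
   10  fdffddb$ebfggfgce  e
   11  ffddb$ebfggfgcefd  d
   12  fgcefdffddb$ebfgg  g
   13  fggfgcefdffddb$eb  b
   14  gcefdffddb$ebfggf  f
   15  gfgcefdffddb$ebfg  g
   16  ggfgcefdffddb$ebf  f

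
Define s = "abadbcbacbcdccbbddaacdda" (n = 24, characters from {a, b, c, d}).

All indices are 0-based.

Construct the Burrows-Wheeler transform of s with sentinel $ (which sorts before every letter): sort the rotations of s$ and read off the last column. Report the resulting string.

rank  rotation                   last
    0  $abadbcbacbcdccbbddaacdda  a
    1  a$abadbcbacbcdccbbddaacdd  d
    2  aacdda$abadbcbacbcdccbbdd  d
    3  abadbcbacbcdccbbddaacdda$  $
    4  acbcdccbbddaacdda$abadbcb  b
    5  acdda$abadbcbacbcdccbbdda  a
    6  adbcbacbcdccbbddaacdda$ab  b
    7  bacbcdccbbddaacdda$abadbc  c
    8  badbcbacbcdccbbddaacdda$a  a
    9  bbddaacdda$abadbcbacbcdcc  c
   10  bcbacbcdccbbddaacdda$abad  d
   11  bcdccbbddaacdda$abadbcbac  c
   12  bddaacdda$abadbcbacbcdccb  b
   13  cbacbcdccbbddaacdda$abadb  b
   14  cbbddaacdda$abadbcbacbcdc  c
   15  cbcdccbbddaacdda$abadbcba  a
   16  ccbbddaacdda$abadbcbacbcd  d
   17  cdccbbddaacdda$abadbcbacb  b
   18  cdda$abadbcbacbcdccbbddaa  a
   19  da$abadbcbacbcdccbbddaacd  d
   20  daacdda$abadbcbacbcdccbbd  d
   21  dbcbacbcdccbbddaacdda$aba  a
   22  dccbbddaacdda$abadbcbacbc  c
   23  dda$abadbcbacbcdccbbddaac  c
   24  ddaacdda$abadbcbacbcdccbb  b

add$babcacdcbbcadbaddaccb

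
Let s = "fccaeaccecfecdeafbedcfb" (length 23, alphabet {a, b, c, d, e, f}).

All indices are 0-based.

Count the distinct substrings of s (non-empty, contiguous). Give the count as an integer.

254

rank | idx | suffix
   0 |   5 | accecfecdeafbedcfb
   1 |   3 | aeaccecfecdeafbedcfb
   2 |  15 | afbedcfb
   3 |  22 | b
   4 |  17 | bedcfb
   5 |   2 | caeaccecfecdeafbedcfb
   6 |   1 | ccaeaccecfecdeafbedcfb
   7 |   6 | ccecfecdeafbedcfb
   8 |  12 | cdeafbedcfb
   9 |   7 | cecfecdeafbedcfb
  10 |  20 | cfb
  11 |   9 | cfecdeafbedcfb
  12 |  19 | dcfb
  13 |  13 | deafbedcfb
  14 |   4 | eaccecfecdeafbedcfb
  15 |  14 | eafbedcfb
  16 |  11 | ecdeafbedcfb
  17 |   8 | ecfecdeafbedcfb
  18 |  18 | edcfb
  19 |  21 | fb
  20 |  16 | fbedcfb
  21 |   0 | fccaeaccecfecdeafbedcfb
  22 |  10 | fecdeafbedcfb

SA = [5, 3, 15, 22, 17, 2, 1, 6, 12, 7, 20, 9, 19, 13, 4, 14, 11, 8, 18, 21, 16, 0, 10]
i: (SA[i-1],SA[i]) lcp shared
  1: (5,3) 1 'a'
  2: (3,15) 1 'a'
  3: (15,22) 0 ''
  4: (22,17) 1 'b'
  5: (17,2) 0 ''
  6: (2,1) 1 'c'
  7: (1,6) 2 'cc'
  8: (6,12) 1 'c'
  9: (12,7) 1 'c'
  10: (7,20) 1 'c'
  11: (20,9) 2 'cf'
  12: (9,19) 0 ''
  13: (19,13) 1 'd'
  14: (13,4) 0 ''
  15: (4,14) 2 'ea'
  16: (14,11) 1 'e'
  17: (11,8) 2 'ec'
  18: (8,18) 1 'e'
  19: (18,21) 0 ''
  20: (21,16) 2 'fb'
  21: (16,0) 1 'f'
  22: (0,10) 1 'f'

n(n+1)/2 = 23·24/2 = 276
Σ LCP = 0 + 1 + 1 + 0 + 1 + 0 + 1 + 2 + 1 + 1 + 1 + 2 + 0 + 1 + 0 + 2 + 1 + 2 + 1 + 0 + 2 + 1 + 1 = 22
distinct = 276 − 22 = 254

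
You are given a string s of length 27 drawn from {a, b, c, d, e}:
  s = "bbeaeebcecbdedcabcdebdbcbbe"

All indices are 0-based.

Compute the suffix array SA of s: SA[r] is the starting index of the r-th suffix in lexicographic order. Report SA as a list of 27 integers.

rank→(start, suffix):
  0 → (15, 'abcdebdbcbbe')
  1 → (3, 'aeebcecbdedcabcdebdbcbbe')
  2 → (24, 'bbe')
  3 → (0, 'bbeaeebcecbdedcabcdebdbcbbe')
  4 → (22, 'bcbbe')
  5 → (16, 'bcdebdbcbbe')
  6 → (6, 'bcecbdedcabcdebdbcbbe')
  7 → (20, 'bdbcbbe')
  8 → (10, 'bdedcabcdebdbcbbe')
  9 → (25, 'be')
  10 → (1, 'beaeebcecbdedcabcdebdbcbbe')
  11 → (14, 'cabcdebdbcbbe')
  12 → (23, 'cbbe')
  13 → (9, 'cbdedcabcdebdbcbbe')
  14 → (17, 'cdebdbcbbe')
  15 → (7, 'cecbdedcabcdebdbcbbe')
  16 → (21, 'dbcbbe')
  17 → (13, 'dcabcdebdbcbbe')
  18 → (18, 'debdbcbbe')
  19 → (11, 'dedcabcdebdbcbbe')
  20 → (26, 'e')
  21 → (2, 'eaeebcecbdedcabcdebdbcbbe')
  22 → (5, 'ebcecbdedcabcdebdbcbbe')
  23 → (19, 'ebdbcbbe')
  24 → (8, 'ecbdedcabcdebdbcbbe')
  25 → (12, 'edcabcdebdbcbbe')
  26 → (4, 'eebcecbdedcabcdebdbcbbe')

[15, 3, 24, 0, 22, 16, 6, 20, 10, 25, 1, 14, 23, 9, 17, 7, 21, 13, 18, 11, 26, 2, 5, 19, 8, 12, 4]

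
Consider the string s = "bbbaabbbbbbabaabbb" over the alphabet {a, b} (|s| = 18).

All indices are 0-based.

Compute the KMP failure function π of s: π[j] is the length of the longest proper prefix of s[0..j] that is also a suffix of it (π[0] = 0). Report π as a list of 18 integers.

π[0] = 0
j=1 s[j]='b': π[1]=1 (border 'b')
j=2 s[j]='b': π[2]=2 (border 'bb')
j=3 s[j]='a': k: 2→1→0; π[3]=0 (border '')
j=4 s[j]='a': π[4]=0 (border '')
j=5 s[j]='b': π[5]=1 (border 'b')
j=6 s[j]='b': π[6]=2 (border 'bb')
j=7 s[j]='b': π[7]=3 (border 'bbb')
j=8 s[j]='b': k: 3→2; π[8]=3 (border 'bbb')
j=9 s[j]='b': k: 3→2; π[9]=3 (border 'bbb')
j=10 s[j]='b': k: 3→2; π[10]=3 (border 'bbb')
j=11 s[j]='a': π[11]=4 (border 'bbba')
j=12 s[j]='b': k: 4→0; π[12]=1 (border 'b')
j=13 s[j]='a': k: 1→0; π[13]=0 (border '')
j=14 s[j]='a': π[14]=0 (border '')
j=15 s[j]='b': π[15]=1 (border 'b')
j=16 s[j]='b': π[16]=2 (border 'bb')
j=17 s[j]='b': π[17]=3 (border 'bbb')

[0, 1, 2, 0, 0, 1, 2, 3, 3, 3, 3, 4, 1, 0, 0, 1, 2, 3]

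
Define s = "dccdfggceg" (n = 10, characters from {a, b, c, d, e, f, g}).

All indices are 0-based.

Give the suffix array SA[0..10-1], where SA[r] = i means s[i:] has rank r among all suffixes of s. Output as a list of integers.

[1, 2, 7, 0, 3, 8, 4, 9, 6, 5]

rank | idx | suffix
   0 |   1 | ccdfggceg
   1 |   2 | cdfggceg
   2 |   7 | ceg
   3 |   0 | dccdfggceg
   4 |   3 | dfggceg
   5 |   8 | eg
   6 |   4 | fggceg
   7 |   9 | g
   8 |   6 | gceg
   9 |   5 | ggceg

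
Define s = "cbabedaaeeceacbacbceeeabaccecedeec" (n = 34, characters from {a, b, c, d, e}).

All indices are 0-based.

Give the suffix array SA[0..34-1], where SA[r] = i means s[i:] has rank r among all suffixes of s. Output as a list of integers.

rank→(start, suffix):
  0 → (6, 'aaeeceacbacbceeeabaccecedeec')
  1 → (22, 'abaccecedeec')
  2 → (2, 'abedaaeeceacbacbceeeabaccecedeec')
  3 → (12, 'acbacbceeeabaccecedeec')
  4 → (15, 'acbceeeabaccecedeec')
  5 → (24, 'accecedeec')
  6 → (7, 'aeeceacbacbceeeabaccecedeec')
  7 → (1, 'babedaaeeceacbacbceeeabaccecedeec')
  8 → (14, 'bacbceeeabaccecedeec')
  9 → (23, 'baccecedeec')
  10 → (17, 'bceeeabaccecedeec')
  11 → (3, 'bedaaeeceacbacbceeeabaccecedeec')
  12 → (33, 'c')
  13 → (0, 'cbabedaaeeceacbacbceeeabaccecedeec')
  14 → (13, 'cbacbceeeabaccecedeec')
  15 → (16, 'cbceeeabaccecedeec')
  16 → (25, 'ccecedeec')
  17 → (10, 'ceacbacbceeeabaccecedeec')
  18 → (26, 'cecedeec')
  19 → (28, 'cedeec')
  20 → (18, 'ceeeabaccecedeec')
  21 → (5, 'daaeeceacbacbceeeabaccecedeec')
  22 → (30, 'deec')
  23 → (21, 'eabaccecedeec')
  24 → (11, 'eacbacbceeeabaccecedeec')
  25 → (32, 'ec')
  26 → (9, 'eceacbacbceeeabaccecedeec')
  27 → (27, 'ecedeec')
  28 → (4, 'edaaeeceacbacbceeeabaccecedeec')
  29 → (29, 'edeec')
  30 → (20, 'eeabaccecedeec')
  31 → (31, 'eec')
  32 → (8, 'eeceacbacbceeeabaccecedeec')
  33 → (19, 'eeeabaccecedeec')

[6, 22, 2, 12, 15, 24, 7, 1, 14, 23, 17, 3, 33, 0, 13, 16, 25, 10, 26, 28, 18, 5, 30, 21, 11, 32, 9, 27, 4, 29, 20, 31, 8, 19]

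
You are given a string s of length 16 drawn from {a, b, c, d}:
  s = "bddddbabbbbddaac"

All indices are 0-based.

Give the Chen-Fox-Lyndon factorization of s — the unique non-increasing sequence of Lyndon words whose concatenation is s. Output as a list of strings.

["bdddd", "b", "abbbbdd", "aac"]

emit factor 1: 'bdddd' (i=0, period=5)
emit factor 2: 'b' (i=5, period=1)
emit factor 3: 'abbbbdd' (i=6, period=7)
emit factor 4: 'aac' (i=13, period=3)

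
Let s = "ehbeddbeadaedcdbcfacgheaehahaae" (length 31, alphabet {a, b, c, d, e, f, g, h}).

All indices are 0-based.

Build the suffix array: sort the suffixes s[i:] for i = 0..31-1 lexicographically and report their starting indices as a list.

[28, 18, 8, 29, 10, 23, 26, 15, 6, 2, 13, 16, 19, 9, 14, 5, 12, 4, 30, 7, 22, 11, 3, 24, 0, 17, 20, 27, 25, 1, 21]

rank→(start, suffix):
  0 → (28, 'aae')
  1 → (18, 'acgheaehahaae')
  2 → (8, 'adaedcdbcfacgheaehahaae')
  3 → (29, 'ae')
  4 → (10, 'aedcdbcfacgheaehahaae')
  5 → (23, 'aehahaae')
  6 → (26, 'ahaae')
  7 → (15, 'bcfacgheaehahaae')
  8 → (6, 'beadaedcdbcfacgheaehahaae')
  9 → (2, 'beddbeadaedcdbcfacgheaehahaae')
  10 → (13, 'cdbcfacgheaehahaae')
  11 → (16, 'cfacgheaehahaae')
  12 → (19, 'cgheaehahaae')
  13 → (9, 'daedcdbcfacgheaehahaae')
  14 → (14, 'dbcfacgheaehahaae')
  15 → (5, 'dbeadaedcdbcfacgheaehahaae')
  16 → (12, 'dcdbcfacgheaehahaae')
  17 → (4, 'ddbeadaedcdbcfacgheaehahaae')
  18 → (30, 'e')
  19 → (7, 'eadaedcdbcfacgheaehahaae')
  20 → (22, 'eaehahaae')
  21 → (11, 'edcdbcfacgheaehahaae')
  22 → (3, 'eddbeadaedcdbcfacgheaehahaae')
  23 → (24, 'ehahaae')
  24 → (0, 'ehbeddbeadaedcdbcfacgheaehahaae')
  25 → (17, 'facgheaehahaae')
  26 → (20, 'gheaehahaae')
  27 → (27, 'haae')
  28 → (25, 'hahaae')
  29 → (1, 'hbeddbeadaedcdbcfacgheaehahaae')
  30 → (21, 'heaehahaae')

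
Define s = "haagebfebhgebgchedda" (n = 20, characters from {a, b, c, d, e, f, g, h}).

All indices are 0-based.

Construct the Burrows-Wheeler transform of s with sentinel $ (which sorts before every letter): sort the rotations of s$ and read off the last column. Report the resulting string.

rank  rotation               last
    0  $haagebfebhgebgchedda  a
    1  a$haagebfebhgebgchedd  d
    2  aagebfebhgebgchedda$h  h
    3  agebfebhgebgchedda$ha  a
    4  bfebhgebgchedda$haage  e
    5  bgchedda$haagebfebhge  e
    6  bhgebgchedda$haagebfe  e
    7  chedda$haagebfebhgebg  g
    8  da$haagebfebhgebgched  d
    9  dda$haagebfebhgebgche  e
   10  ebfebhgebgchedda$haag  g
   11  ebgchedda$haagebfebhg  g
   12  ebhgebgchedda$haagebf  f
   13  edda$haagebfebhgebgch  h
   14  febhgebgchedda$haageb  b
   15  gchedda$haagebfebhgeb  b
   16  gebfebhgebgchedda$haa  a
   17  gebgchedda$haagebfebh  h
   18  haagebfebhgebgchedda$  $
   19  hedda$haagebfebhgebgc  c
   20  hgebgchedda$haagebfeb  b

adhaeeegdeggfhbbah$cb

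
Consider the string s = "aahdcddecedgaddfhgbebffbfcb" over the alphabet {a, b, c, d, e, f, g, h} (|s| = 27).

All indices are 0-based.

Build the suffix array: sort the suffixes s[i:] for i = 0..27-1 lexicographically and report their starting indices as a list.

[0, 12, 1, 26, 18, 23, 20, 25, 4, 8, 3, 5, 13, 6, 14, 10, 19, 7, 9, 22, 24, 21, 15, 11, 17, 2, 16]

sorted suffixes:
  #0 SA[0]=0  'aahdcddecedgaddfhgbebffbfcb'
  #1 SA[1]=12  'addfhgbebffbfcb'
  #2 SA[2]=1  'ahdcddecedgaddfhgbebffbfcb'
  #3 SA[3]=26  'b'
  #4 SA[4]=18  'bebffbfcb'
  #5 SA[5]=23  'bfcb'
  #6 SA[6]=20  'bffbfcb'
  #7 SA[7]=25  'cb'
  #8 SA[8]=4  'cddecedgaddfhgbebffbfcb'
  #9 SA[9]=8  'cedgaddfhgbebffbfcb'
  #10 SA[10]=3  'dcddecedgaddfhgbebffbfcb'
  #11 SA[11]=5  'ddecedgaddfhgbebffbfcb'
  #12 SA[12]=13  'ddfhgbebffbfcb'
  #13 SA[13]=6  'decedgaddfhgbebffbfcb'
  #14 SA[14]=14  'dfhgbebffbfcb'
  #15 SA[15]=10  'dgaddfhgbebffbfcb'
  #16 SA[16]=19  'ebffbfcb'
  #17 SA[17]=7  'ecedgaddfhgbebffbfcb'
  #18 SA[18]=9  'edgaddfhgbebffbfcb'
  #19 SA[19]=22  'fbfcb'
  #20 SA[20]=24  'fcb'
  #21 SA[21]=21  'ffbfcb'
  #22 SA[22]=15  'fhgbebffbfcb'
  #23 SA[23]=11  'gaddfhgbebffbfcb'
  #24 SA[24]=17  'gbebffbfcb'
  #25 SA[25]=2  'hdcddecedgaddfhgbebffbfcb'
  #26 SA[26]=16  'hgbebffbfcb'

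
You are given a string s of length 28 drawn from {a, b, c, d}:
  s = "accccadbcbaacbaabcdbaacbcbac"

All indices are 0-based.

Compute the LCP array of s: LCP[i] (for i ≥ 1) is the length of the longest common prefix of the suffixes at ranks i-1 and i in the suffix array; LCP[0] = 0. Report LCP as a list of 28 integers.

[0, 2, 4, 1, 1, 2, 3, 2, 1, 0, 3, 5, 2, 1, 4, 2, 0, 1, 1, 4, 3, 2, 1, 2, 3, 1, 0, 2]

rank→(start, suffix):
  0 → (14, 'aabcdbaacbcbac')
  1 → (10, 'aacbaabcdbaacbcbac')
  2 → (20, 'aacbcbac')
  3 → (15, 'abcdbaacbcbac')
  4 → (26, 'ac')
  5 → (11, 'acbaabcdbaacbcbac')
  6 → (21, 'acbcbac')
  7 → (0, 'accccadbcbaacbaabcdbaacbcbac')
  8 → (5, 'adbcbaacbaabcdbaacbcbac')
  9 → (13, 'baabcdbaacbcbac')
  10 → (9, 'baacbaabcdbaacbcbac')
  11 → (19, 'baacbcbac')
  12 → (25, 'bac')
  13 → (7, 'bcbaacbaabcdbaacbcbac')
  14 → (23, 'bcbac')
  15 → (16, 'bcdbaacbcbac')
  16 → (27, 'c')
  17 → (4, 'cadbcbaacbaabcdbaacbcbac')
  18 → (12, 'cbaabcdbaacbcbac')
  19 → (8, 'cbaacbaabcdbaacbcbac')
  20 → (24, 'cbac')
  21 → (22, 'cbcbac')
  22 → (3, 'ccadbcbaacbaabcdbaacbcbac')
  23 → (2, 'cccadbcbaacbaabcdbaacbcbac')
  24 → (1, 'ccccadbcbaacbaabcdbaacbcbac')
  25 → (17, 'cdbaacbcbac')
  26 → (18, 'dbaacbcbac')
  27 → (6, 'dbcbaacbaabcdbaacbcbac')

SA = [14, 10, 20, 15, 26, 11, 21, 0, 5, 13, 9, 19, 25, 7, 23, 16, 27, 4, 12, 8, 24, 22, 3, 2, 1, 17, 18, 6]
rank  pair      lcp
   1  s[14:],s[10:]  2  'aa'
   2  s[10:],s[20:]  4  'aacb'
   3  s[20:],s[15:]  1  'a'
   4  s[15:],s[26:]  1  'a'
   5  s[26:],s[11:]  2  'ac'
   6  s[11:],s[21:]  3  'acb'
   7  s[21:],s[0:]  2  'ac'
   8  s[0:],s[5:]  1  'a'
   9  s[5:],s[13:]  0  ''
  10  s[13:],s[9:]  3  'baa'
  11  s[9:],s[19:]  5  'baacb'
  12  s[19:],s[25:]  2  'ba'
  13  s[25:],s[7:]  1  'b'
  14  s[7:],s[23:]  4  'bcba'
  15  s[23:],s[16:]  2  'bc'
  16  s[16:],s[27:]  0  ''
  17  s[27:],s[4:]  1  'c'
  18  s[4:],s[12:]  1  'c'
  19  s[12:],s[8:]  4  'cbaa'
  20  s[8:],s[24:]  3  'cba'
  21  s[24:],s[22:]  2  'cb'
  22  s[22:],s[3:]  1  'c'
  23  s[3:],s[2:]  2  'cc'
  24  s[2:],s[1:]  3  'ccc'
  25  s[1:],s[17:]  1  'c'
  26  s[17:],s[18:]  0  ''
  27  s[18:],s[6:]  2  'db'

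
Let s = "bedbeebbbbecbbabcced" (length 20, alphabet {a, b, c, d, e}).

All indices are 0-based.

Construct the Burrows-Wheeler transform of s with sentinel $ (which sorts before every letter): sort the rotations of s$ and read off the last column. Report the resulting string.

dbbcebbab$debceeebcbb

rank  rotation               last
    0  $bedbeebbbbecbbabcced  d
    1  abcced$bedbeebbbbecbb  b
    2  babcced$bedbeebbbbecb  b
    3  bbabcced$bedbeebbbbec  c
    4  bbbbecbbabcced$bedbee  e
    5  bbbecbbabcced$bedbeeb  b
    6  bbecbbabcced$bedbeebb  b
    7  bcced$bedbeebbbbecbba  a
    8  becbbabcced$bedbeebbb  b
    9  bedbeebbbbecbbabcced$  $
   10  beebbbbecbbabcced$bed  d
   11  cbbabcced$bedbeebbbbe  e
   12  cced$bedbeebbbbecbbab  b
   13  ced$bedbeebbbbecbbabc  c
   14  d$bedbeebbbbecbbabcce  e
   15  dbeebbbbecbbabcced$be  e
   16  ebbbbecbbabcced$bedbe  e
   17  ecbbabcced$bedbeebbbb  b
   18  ed$bedbeebbbbecbbabcc  c
   19  edbeebbbbecbbabcced$b  b
   20  eebbbbecbbabcced$bedb  b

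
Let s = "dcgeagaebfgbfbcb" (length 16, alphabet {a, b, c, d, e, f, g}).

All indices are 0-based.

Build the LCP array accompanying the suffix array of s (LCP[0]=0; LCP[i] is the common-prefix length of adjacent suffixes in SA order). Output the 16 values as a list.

sorted suffixes:
  #0 SA[0]=6  'aebfgbfbcb'
  #1 SA[1]=4  'agaebfgbfbcb'
  #2 SA[2]=15  'b'
  #3 SA[3]=13  'bcb'
  #4 SA[4]=11  'bfbcb'
  #5 SA[5]=8  'bfgbfbcb'
  #6 SA[6]=14  'cb'
  #7 SA[7]=1  'cgeagaebfgbfbcb'
  #8 SA[8]=0  'dcgeagaebfgbfbcb'
  #9 SA[9]=3  'eagaebfgbfbcb'
  #10 SA[10]=7  'ebfgbfbcb'
  #11 SA[11]=12  'fbcb'
  #12 SA[12]=9  'fgbfbcb'
  #13 SA[13]=5  'gaebfgbfbcb'
  #14 SA[14]=10  'gbfbcb'
  #15 SA[15]=2  'geagaebfgbfbcb'

SA = [6, 4, 15, 13, 11, 8, 14, 1, 0, 3, 7, 12, 9, 5, 10, 2]
i: (SA[i-1],SA[i]) lcp shared
  1: (6,4) 1 'a'
  2: (4,15) 0 ''
  3: (15,13) 1 'b'
  4: (13,11) 1 'b'
  5: (11,8) 2 'bf'
  6: (8,14) 0 ''
  7: (14,1) 1 'c'
  8: (1,0) 0 ''
  9: (0,3) 0 ''
  10: (3,7) 1 'e'
  11: (7,12) 0 ''
  12: (12,9) 1 'f'
  13: (9,5) 0 ''
  14: (5,10) 1 'g'
  15: (10,2) 1 'g'

[0, 1, 0, 1, 1, 2, 0, 1, 0, 0, 1, 0, 1, 0, 1, 1]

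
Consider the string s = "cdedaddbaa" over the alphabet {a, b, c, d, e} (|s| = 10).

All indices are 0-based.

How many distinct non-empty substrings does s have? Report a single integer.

50

rank→(start, suffix):
  0 → (9, 'a')
  1 → (8, 'aa')
  2 → (4, 'addbaa')
  3 → (7, 'baa')
  4 → (0, 'cdedaddbaa')
  5 → (3, 'daddbaa')
  6 → (6, 'dbaa')
  7 → (5, 'ddbaa')
  8 → (1, 'dedaddbaa')
  9 → (2, 'edaddbaa')

SA = [9, 8, 4, 7, 0, 3, 6, 5, 1, 2]
[i] adj suffixes → lcp
  [1] 9/8 → 1 ('a')
  [2] 8/4 → 1 ('a')
  [3] 4/7 → 0 ('')
  [4] 7/0 → 0 ('')
  [5] 0/3 → 0 ('')
  [6] 3/6 → 1 ('d')
  [7] 6/5 → 1 ('d')
  [8] 5/1 → 1 ('d')
  [9] 1/2 → 0 ('')

n(n+1)/2 = 10·11/2 = 55
Σ LCP = 0 + 1 + 1 + 0 + 0 + 0 + 1 + 1 + 1 + 0 = 5
distinct = 55 − 5 = 50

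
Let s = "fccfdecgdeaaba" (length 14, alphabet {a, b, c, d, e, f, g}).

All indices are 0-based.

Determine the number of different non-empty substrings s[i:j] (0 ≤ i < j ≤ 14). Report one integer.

sorted suffixes:
  #0 SA[0]=13  'a'
  #1 SA[1]=10  'aaba'
  #2 SA[2]=11  'aba'
  #3 SA[3]=12  'ba'
  #4 SA[4]=1  'ccfdecgdeaaba'
  #5 SA[5]=2  'cfdecgdeaaba'
  #6 SA[6]=6  'cgdeaaba'
  #7 SA[7]=8  'deaaba'
  #8 SA[8]=4  'decgdeaaba'
  #9 SA[9]=9  'eaaba'
  #10 SA[10]=5  'ecgdeaaba'
  #11 SA[11]=0  'fccfdecgdeaaba'
  #12 SA[12]=3  'fdecgdeaaba'
  #13 SA[13]=7  'gdeaaba'

SA = [13, 10, 11, 12, 1, 2, 6, 8, 4, 9, 5, 0, 3, 7]
[i] adj suffixes → lcp
  [1] 13/10 → 1 ('a')
  [2] 10/11 → 1 ('a')
  [3] 11/12 → 0 ('')
  [4] 12/1 → 0 ('')
  [5] 1/2 → 1 ('c')
  [6] 2/6 → 1 ('c')
  [7] 6/8 → 0 ('')
  [8] 8/4 → 2 ('de')
  [9] 4/9 → 0 ('')
  [10] 9/5 → 1 ('e')
  [11] 5/0 → 0 ('')
  [12] 0/3 → 1 ('f')
  [13] 3/7 → 0 ('')

n(n+1)/2 = 14·15/2 = 105
Σ LCP = 0 + 1 + 1 + 0 + 0 + 1 + 1 + 0 + 2 + 0 + 1 + 0 + 1 + 0 = 8
distinct = 105 − 8 = 97

97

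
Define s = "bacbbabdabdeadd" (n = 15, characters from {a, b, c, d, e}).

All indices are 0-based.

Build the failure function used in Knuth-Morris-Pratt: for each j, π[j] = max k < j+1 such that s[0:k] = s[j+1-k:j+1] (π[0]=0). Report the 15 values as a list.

π[0] = 0
j=1 s[j]='a': π[1]=0 (border '')
j=2 s[j]='c': π[2]=0 (border '')
j=3 s[j]='b': π[3]=1 (border 'b')
j=4 s[j]='b': k: 1→0; π[4]=1 (border 'b')
j=5 s[j]='a': π[5]=2 (border 'ba')
j=6 s[j]='b': k: 2→0; π[6]=1 (border 'b')
j=7 s[j]='d': k: 1→0; π[7]=0 (border '')
j=8 s[j]='a': π[8]=0 (border '')
j=9 s[j]='b': π[9]=1 (border 'b')
j=10 s[j]='d': k: 1→0; π[10]=0 (border '')
j=11 s[j]='e': π[11]=0 (border '')
j=12 s[j]='a': π[12]=0 (border '')
j=13 s[j]='d': π[13]=0 (border '')
j=14 s[j]='d': π[14]=0 (border '')

[0, 0, 0, 1, 1, 2, 1, 0, 0, 1, 0, 0, 0, 0, 0]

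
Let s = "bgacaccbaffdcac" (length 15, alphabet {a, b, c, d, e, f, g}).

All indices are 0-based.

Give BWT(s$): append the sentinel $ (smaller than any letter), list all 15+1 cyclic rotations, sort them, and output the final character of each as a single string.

rank  rotation          last
    0  $bgacaccbaffdcac  c
    1  ac$bgacaccbaffdc  c
    2  acaccbaffdcac$bg  g
    3  accbaffdcac$bgac  c
    4  affdcac$bgacaccb  b
    5  baffdcac$bgacacc  c
    6  bgacaccbaffdcac$  $
    7  c$bgacaccbaffdca  a
    8  cac$bgacaccbaffd  d
    9  caccbaffdcac$bga  a
   10  cbaffdcac$bgacac  c
   11  ccbaffdcac$bgaca  a
   12  dcac$bgacaccbaff  f
   13  fdcac$bgacaccbaf  f
   14  ffdcac$bgacaccba  a
   15  gacaccbaffdcac$b  b

ccgcbc$adacaffab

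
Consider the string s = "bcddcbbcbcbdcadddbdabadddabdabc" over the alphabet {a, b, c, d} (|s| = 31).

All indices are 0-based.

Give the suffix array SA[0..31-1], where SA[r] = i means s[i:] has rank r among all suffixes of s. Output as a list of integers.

sorted suffixes:
  #0 SA[0]=19  'abadddabdabc'
  #1 SA[1]=28  'abc'
  #2 SA[2]=25  'abdabc'
  #3 SA[3]=21  'adddabdabc'
  #4 SA[4]=13  'adddbdabadddabdabc'
  #5 SA[5]=20  'badddabdabc'
  #6 SA[6]=5  'bbcbcbdcadddbdabadddabdabc'
  #7 SA[7]=29  'bc'
  #8 SA[8]=6  'bcbcbdcadddbdabadddabdabc'
  #9 SA[9]=8  'bcbdcadddbdabadddabdabc'
  #10 SA[10]=0  'bcddcbbcbcbdcadddbdabadddabdabc'
  #11 SA[11]=17  'bdabadddabdabc'
  #12 SA[12]=26  'bdabc'
  #13 SA[13]=10  'bdcadddbdabadddabdabc'
  #14 SA[14]=30  'c'
  #15 SA[15]=12  'cadddbdabadddabdabc'
  #16 SA[16]=4  'cbbcbcbdcadddbdabadddabdabc'
  #17 SA[17]=7  'cbcbdcadddbdabadddabdabc'
  #18 SA[18]=9  'cbdcadddbdabadddabdabc'
  #19 SA[19]=1  'cddcbbcbcbdcadddbdabadddabdabc'
  #20 SA[20]=18  'dabadddabdabc'
  #21 SA[21]=27  'dabc'
  #22 SA[22]=24  'dabdabc'
  #23 SA[23]=16  'dbdabadddabdabc'
  #24 SA[24]=11  'dcadddbdabadddabdabc'
  #25 SA[25]=3  'dcbbcbcbdcadddbdabadddabdabc'
  #26 SA[26]=23  'ddabdabc'
  #27 SA[27]=15  'ddbdabadddabdabc'
  #28 SA[28]=2  'ddcbbcbcbdcadddbdabadddabdabc'
  #29 SA[29]=22  'dddabdabc'
  #30 SA[30]=14  'dddbdabadddabdabc'

[19, 28, 25, 21, 13, 20, 5, 29, 6, 8, 0, 17, 26, 10, 30, 12, 4, 7, 9, 1, 18, 27, 24, 16, 11, 3, 23, 15, 2, 22, 14]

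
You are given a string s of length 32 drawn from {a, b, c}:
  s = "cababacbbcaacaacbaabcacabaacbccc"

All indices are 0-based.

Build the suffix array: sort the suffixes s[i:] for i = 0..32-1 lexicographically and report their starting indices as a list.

[17, 10, 13, 25, 23, 1, 3, 18, 11, 21, 14, 5, 26, 16, 24, 2, 4, 7, 8, 19, 28, 31, 9, 12, 22, 0, 20, 15, 6, 27, 30, 29]

rank | idx | suffix
   0 |  17 | aabcacabaacbccc
   1 |  10 | aacaacbaabcacabaacbccc
   2 |  13 | aacbaabcacabaacbccc
   3 |  25 | aacbccc
   4 |  23 | abaacbccc
   5 |   1 | ababacbbcaacaacbaabcacabaacbccc
   6 |   3 | abacbbcaacaacbaabcacabaacbccc
   7 |  18 | abcacabaacbccc
   8 |  11 | acaacbaabcacabaacbccc
   9 |  21 | acabaacbccc
  10 |  14 | acbaabcacabaacbccc
  11 |   5 | acbbcaacaacbaabcacabaacbccc
  12 |  26 | acbccc
  13 |  16 | baabcacabaacbccc
  14 |  24 | baacbccc
  15 |   2 | babacbbcaacaacbaabcacabaacbccc
  16 |   4 | bacbbcaacaacbaabcacabaacbccc
  17 |   7 | bbcaacaacbaabcacabaacbccc
  18 |   8 | bcaacaacbaabcacabaacbccc
  19 |  19 | bcacabaacbccc
  20 |  28 | bccc
  21 |  31 | c
  22 |   9 | caacaacbaabcacabaacbccc
  23 |  12 | caacbaabcacabaacbccc
  24 |  22 | cabaacbccc
  25 |   0 | cababacbbcaacaacbaabcacabaacbccc
  26 |  20 | cacabaacbccc
  27 |  15 | cbaabcacabaacbccc
  28 |   6 | cbbcaacaacbaabcacabaacbccc
  29 |  27 | cbccc
  30 |  30 | cc
  31 |  29 | ccc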